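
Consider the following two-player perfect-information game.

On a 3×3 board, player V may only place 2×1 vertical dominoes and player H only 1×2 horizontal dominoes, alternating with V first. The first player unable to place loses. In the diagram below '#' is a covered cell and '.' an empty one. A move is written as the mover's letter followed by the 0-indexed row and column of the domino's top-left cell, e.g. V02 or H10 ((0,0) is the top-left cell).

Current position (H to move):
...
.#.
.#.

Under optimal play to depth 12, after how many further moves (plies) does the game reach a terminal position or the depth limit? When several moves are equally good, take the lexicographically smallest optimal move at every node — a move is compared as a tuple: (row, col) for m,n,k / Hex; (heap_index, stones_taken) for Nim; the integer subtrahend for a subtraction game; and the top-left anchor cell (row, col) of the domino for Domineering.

ply 1, H at .../.#./.#. | H00=-1→##./.#./.#.*; H01=-1→.##/.#./.#.
ply 2, V at ##./.#./.#. | V02=+1→###/.##/.#.*; V10=+1→##./##./##.; V12=+1→##./.##/.##
ply 3: ###/.##/.#. is terminal -1 (H); from .../.#./.#. depth 12

PV length from [.../.#./.#.]: 2 plies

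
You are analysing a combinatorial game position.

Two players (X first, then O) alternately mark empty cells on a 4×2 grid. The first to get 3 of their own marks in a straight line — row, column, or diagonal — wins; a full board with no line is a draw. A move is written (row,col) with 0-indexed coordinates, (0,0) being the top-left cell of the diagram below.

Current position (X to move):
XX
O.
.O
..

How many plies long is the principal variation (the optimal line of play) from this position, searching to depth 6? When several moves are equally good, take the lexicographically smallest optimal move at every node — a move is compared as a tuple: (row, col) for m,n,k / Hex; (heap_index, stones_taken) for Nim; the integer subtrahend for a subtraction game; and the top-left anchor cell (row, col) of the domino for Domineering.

PV length from [XX/O./.O/..]: 4 plies

[XX/O./.O/..] X move#1: (1,1):+0/XX/OX/.O/..*, (2,0):+0/XX/O./XO/.., (3,0):+0/XX/O./.O/X., (3,1):+0/XX/O./.O/.X
[XX/OX/.O/..] O move#2: (2,0):+0/XX/OX/OO/..*, (3,0):+0/XX/OX/.O/O., (3,1):+0/XX/OX/.O/.O
[XX/OX/OO/..] X move#3: (3,0):+0/XX/OX/OO/X.*, (3,1):-1/XX/OX/OO/.X
[XX/OX/OO/X.] O move#4: (3,1):+0/XX/OX/OO/XO*
[XX/OX/OO/XO] end (terminal +0, X#5); searched XX/O./.O/.. to 6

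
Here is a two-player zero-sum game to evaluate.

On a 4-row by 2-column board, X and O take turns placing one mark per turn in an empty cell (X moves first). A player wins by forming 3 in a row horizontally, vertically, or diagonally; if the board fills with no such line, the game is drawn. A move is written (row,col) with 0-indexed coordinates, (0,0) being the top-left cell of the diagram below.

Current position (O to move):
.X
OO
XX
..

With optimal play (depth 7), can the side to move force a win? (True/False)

O winning at [.X/OO/XX/..]: False

ply 1, O at .X/OO/XX/.. | (0,0)=+0→OX/OO/XX/..*; (3,0)=+0→.X/OO/XX/O.; (3,1)=+0→.X/OO/XX/.O
ply 2, X at OX/OO/XX/.. | (3,0)=+0→OX/OO/XX/X.*; (3,1)=+0→OX/OO/XX/.X
ply 3, O at OX/OO/XX/X. | (3,1)=+0→OX/OO/XX/XO*
ply 4: OX/OO/XX/XO is terminal +0 (X); from .X/OO/XX/.. depth 7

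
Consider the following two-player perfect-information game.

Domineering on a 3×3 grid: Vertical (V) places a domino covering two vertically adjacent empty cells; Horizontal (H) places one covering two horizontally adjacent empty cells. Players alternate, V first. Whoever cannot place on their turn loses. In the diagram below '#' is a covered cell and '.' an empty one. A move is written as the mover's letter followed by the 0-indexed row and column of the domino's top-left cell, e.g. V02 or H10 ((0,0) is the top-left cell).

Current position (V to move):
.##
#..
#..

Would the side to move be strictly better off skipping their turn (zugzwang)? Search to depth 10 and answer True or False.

[.##/#../#..] V move#1: V11:+1/.##/##./##.*, V12:+1/.##/#.#/#.#
[.##/##./##.] end (terminal -1, H#2); searched .##/#../#.. to 10
pass branch (H moves first from the same position):
  | [.##/#../#..] H move#1: H11:+1/.##/###/#..*, H21:+1/.##/#../###
  | [.##/###/#..] end (terminal -1, V#2); searched .##/#../#.. to 10
V moving scores +1; V passing scores -1

zugzwang(.##/#../#.., V) = False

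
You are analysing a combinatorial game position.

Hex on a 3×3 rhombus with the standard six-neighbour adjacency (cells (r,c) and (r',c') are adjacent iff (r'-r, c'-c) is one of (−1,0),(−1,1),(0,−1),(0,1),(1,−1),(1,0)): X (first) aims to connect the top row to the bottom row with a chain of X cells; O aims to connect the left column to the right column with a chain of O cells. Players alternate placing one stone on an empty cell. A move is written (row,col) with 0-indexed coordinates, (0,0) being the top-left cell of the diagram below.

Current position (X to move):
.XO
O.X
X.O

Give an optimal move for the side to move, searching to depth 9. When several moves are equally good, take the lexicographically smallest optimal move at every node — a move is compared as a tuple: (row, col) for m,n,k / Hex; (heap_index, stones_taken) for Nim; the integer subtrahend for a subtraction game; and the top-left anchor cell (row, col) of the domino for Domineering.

X's best at [.XO/O.X/X.O]: (1,1)

ply 1, X at .XO/O.X/X.O | (0,0)=-1→XXO/O.X/X.O; (1,1)=+1→.XO/OXX/X.O*; (2,1)=-1→.XO/O.X/XXO
ply 2: .XO/OXX/X.O is terminal -1 (O); from .XO/O.X/X.O depth 9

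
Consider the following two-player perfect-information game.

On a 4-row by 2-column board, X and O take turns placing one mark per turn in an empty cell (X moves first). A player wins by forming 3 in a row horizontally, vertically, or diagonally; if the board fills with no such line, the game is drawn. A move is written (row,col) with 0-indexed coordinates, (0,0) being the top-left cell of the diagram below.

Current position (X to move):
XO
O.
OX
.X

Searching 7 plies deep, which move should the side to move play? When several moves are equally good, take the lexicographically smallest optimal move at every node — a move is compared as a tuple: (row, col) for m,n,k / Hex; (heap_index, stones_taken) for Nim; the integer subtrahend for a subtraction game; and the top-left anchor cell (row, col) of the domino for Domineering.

[XO/O./OX/.X] X move#1: (1,1):+1/XO/OX/OX/.X*, (3,0):+0/XO/O./OX/XX
[XO/OX/OX/.X] end (terminal -1, O#2); searched XO/O./OX/.X to 7

X's best at [XO/O./OX/.X]: (1,1)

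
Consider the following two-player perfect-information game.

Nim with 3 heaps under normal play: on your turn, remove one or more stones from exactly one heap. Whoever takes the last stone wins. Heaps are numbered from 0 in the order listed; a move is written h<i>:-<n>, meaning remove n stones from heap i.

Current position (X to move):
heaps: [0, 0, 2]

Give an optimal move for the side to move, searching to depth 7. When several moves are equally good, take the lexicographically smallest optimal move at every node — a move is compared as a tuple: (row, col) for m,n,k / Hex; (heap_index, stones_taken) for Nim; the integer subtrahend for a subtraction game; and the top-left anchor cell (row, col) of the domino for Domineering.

X's best at [(0,0,2)]: h2:-2

ply 1, X at (0,0,2) | h2:-1=-1→(0,0,1); h2:-2=+1→(0,0,0)*
ply 2: (0,0,0) is terminal -1 (O); from (0,0,2) depth 7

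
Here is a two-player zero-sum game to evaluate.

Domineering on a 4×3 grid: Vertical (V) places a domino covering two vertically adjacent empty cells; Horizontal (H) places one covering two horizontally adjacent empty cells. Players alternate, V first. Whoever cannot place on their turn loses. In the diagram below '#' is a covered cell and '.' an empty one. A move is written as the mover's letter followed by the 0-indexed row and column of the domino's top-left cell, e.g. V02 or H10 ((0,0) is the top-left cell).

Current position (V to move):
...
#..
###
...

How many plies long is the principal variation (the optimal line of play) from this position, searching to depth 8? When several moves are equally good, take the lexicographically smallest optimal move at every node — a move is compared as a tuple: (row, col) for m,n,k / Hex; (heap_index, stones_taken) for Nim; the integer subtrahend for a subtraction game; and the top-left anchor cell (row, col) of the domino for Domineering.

PV length from [.../#../###/...]: 3 plies

ply 1, V at .../#../###/... | V01=+1→.#./##./###/...*; V02=-1→..#/#.#/###/...
ply 2, H at .#./##./###/... | H30=-1→.#./##./###/##.*; H31=-1→.#./##./###/.##
ply 3, V at .#./##./###/##. | V02=+1→.##/###/###/##.*
ply 4: .##/###/###/##. is terminal -1 (H); from .../#../###/... depth 8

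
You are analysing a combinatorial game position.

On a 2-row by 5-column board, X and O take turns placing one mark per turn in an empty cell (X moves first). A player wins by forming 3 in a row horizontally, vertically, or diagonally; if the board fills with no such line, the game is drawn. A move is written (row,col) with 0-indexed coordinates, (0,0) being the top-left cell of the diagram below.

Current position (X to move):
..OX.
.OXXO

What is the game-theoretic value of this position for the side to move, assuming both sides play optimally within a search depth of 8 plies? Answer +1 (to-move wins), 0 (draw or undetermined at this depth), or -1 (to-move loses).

[..OX./.OXXO] X move#1: (0,0):+0/X.OX./.OXXO*, (0,1):+0/.XOX./.OXXO, (0,4):+0/..OXX/.OXXO, (1,0):+0/..OX./XOXXO
[X.OX./.OXXO] O move#2: (0,1):+0/XOOX./.OXXO*, (0,4):+0/X.OXO/.OXXO, (1,0):+0/X.OX./OOXXO
[XOOX./.OXXO] X move#3: (0,4):+0/XOOXX/.OXXO*, (1,0):+0/XOOX./XOXXO
[XOOXX/.OXXO] O move#4: (1,0):+0/XOOXX/OOXXO*
[XOOXX/OOXXO] end (terminal +0, X#5); searched ..OX./.OXXO to 8

value(..OX./.OXXO, X) = 0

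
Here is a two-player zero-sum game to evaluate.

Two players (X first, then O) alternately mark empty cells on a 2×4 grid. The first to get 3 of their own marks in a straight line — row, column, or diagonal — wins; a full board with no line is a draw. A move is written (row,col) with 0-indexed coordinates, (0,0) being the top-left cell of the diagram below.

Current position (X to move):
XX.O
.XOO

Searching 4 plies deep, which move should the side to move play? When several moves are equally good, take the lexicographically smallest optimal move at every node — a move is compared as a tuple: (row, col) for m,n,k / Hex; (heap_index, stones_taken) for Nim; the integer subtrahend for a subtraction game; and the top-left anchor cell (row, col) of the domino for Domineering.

ply 1, X at XX.O/.XOO | (0,2)=+1→XXXO/.XOO*; (1,0)=+0→XX.O/XXOO
ply 2: XXXO/.XOO is terminal -1 (O); from XX.O/.XOO depth 4

X's best at [XX.O/.XOO]: (0,2)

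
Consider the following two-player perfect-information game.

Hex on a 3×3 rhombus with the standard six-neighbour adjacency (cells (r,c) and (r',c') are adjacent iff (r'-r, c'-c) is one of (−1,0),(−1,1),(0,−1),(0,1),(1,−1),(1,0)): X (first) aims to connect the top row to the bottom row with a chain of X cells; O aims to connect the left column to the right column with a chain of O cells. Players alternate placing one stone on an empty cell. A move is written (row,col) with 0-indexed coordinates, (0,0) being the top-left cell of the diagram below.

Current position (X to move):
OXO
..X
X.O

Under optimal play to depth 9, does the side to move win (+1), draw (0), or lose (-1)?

value(OXO/..X/X.O, X) = +1

[OXO/..X/X.O] X move#1: (1,0):+1/OXO/X.X/X.O*, (1,1):+1/OXO/.XX/X.O, (2,1):+1/OXO/..X/XXO
[OXO/X.X/X.O] end (terminal -1, O#2); searched OXO/..X/X.O to 9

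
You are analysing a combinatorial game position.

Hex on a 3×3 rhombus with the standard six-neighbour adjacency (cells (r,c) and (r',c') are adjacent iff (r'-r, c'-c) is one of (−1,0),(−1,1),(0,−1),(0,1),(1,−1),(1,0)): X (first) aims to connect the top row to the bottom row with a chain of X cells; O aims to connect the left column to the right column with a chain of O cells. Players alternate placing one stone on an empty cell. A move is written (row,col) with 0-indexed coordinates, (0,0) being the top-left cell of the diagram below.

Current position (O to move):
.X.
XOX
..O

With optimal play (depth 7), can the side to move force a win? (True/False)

p1 O@[.X./XOX/..O]: (0,0)[OX./XOX/..O]-1 (0,2)[.XO/XOX/..O]-1 (2,0)[.X./XOX/O.O]+1* (2,1)[.X./XOX/.OO]-1
p2 X@[.X./XOX/O.O]: (0,0)[XX./XOX/O.O]-1* (0,2)[.XX/XOX/O.O]-1 (2,1)[.X./XOX/OXO]-1
p3 O@[XX./XOX/O.O]: (0,2)[XXO/XOX/O.O]+1* (2,1)[XX./XOX/OOO]+1
p4 X@[XXO/XOX/O.O] terminal -1; root [.X./XOX/..O] d7

O winning at [.X./XOX/..O]: True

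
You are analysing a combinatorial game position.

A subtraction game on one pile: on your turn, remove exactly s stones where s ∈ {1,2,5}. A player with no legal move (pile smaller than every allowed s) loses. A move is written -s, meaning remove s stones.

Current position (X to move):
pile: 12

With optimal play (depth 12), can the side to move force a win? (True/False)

X winning at [12]: False

ply 1, X at 12 | -1=-1→11*; -2=-1→10; -5=-1→7
ply 2, O at 11 | -1=-1→10; -2=+1→9*; -5=+1→6
ply 3, X at 9 | -1=-1→8*; -2=-1→7; -5=-1→4
ply 4, O at 8 | -1=-1→7; -2=+1→6*; -5=+1→3
ply 5, X at 6 | -1=-1→5*; -2=-1→4; -5=-1→1
ply 6, O at 5 | -1=-1→4; -2=+1→3*; -5=+1→0
ply 7, X at 3 | -1=-1→2*; -2=-1→1
ply 8, O at 2 | -1=-1→1; -2=+1→0*
ply 9: 0 is terminal -1 (X); from 12 depth 12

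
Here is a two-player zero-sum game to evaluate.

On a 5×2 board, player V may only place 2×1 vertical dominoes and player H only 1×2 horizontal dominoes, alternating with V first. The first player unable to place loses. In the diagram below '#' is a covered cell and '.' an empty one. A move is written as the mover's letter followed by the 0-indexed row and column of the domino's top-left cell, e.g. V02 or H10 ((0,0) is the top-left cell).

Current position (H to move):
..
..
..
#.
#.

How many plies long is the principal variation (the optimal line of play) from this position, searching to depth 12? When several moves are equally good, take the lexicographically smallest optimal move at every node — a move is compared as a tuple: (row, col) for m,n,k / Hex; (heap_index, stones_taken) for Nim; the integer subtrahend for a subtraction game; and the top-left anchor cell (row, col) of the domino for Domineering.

PV length from [../../../#./#.]: 3 plies

[../../../#./#.] H move#1: H00:-1/##/../../#./#., H10:+1/../##/../#./#.*, H20:-1/../../##/#./#.
[../##/../#./#.] V move#2: V21:-1/../##/.#/##/#.*, V31:-1/../##/../##/##
[../##/.#/##/#.] H move#3: H00:+1/##/##/.#/##/#.*
[##/##/.#/##/#.] end (terminal -1, V#4); searched ../../../#./#. to 12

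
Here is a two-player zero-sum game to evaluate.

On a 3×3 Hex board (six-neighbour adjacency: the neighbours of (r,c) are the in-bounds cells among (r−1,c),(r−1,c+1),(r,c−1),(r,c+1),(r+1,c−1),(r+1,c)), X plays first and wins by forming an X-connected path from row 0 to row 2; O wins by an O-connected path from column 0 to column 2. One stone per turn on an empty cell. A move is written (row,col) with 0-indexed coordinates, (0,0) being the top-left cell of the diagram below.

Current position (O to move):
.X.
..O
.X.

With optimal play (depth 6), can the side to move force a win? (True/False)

O winning at [.X./..O/.X.]: True

ply 1, O at .X./..O/.X. | (0,0)=-1→OX./..O/.X.; (0,2)=-1→.XO/..O/.X.; (1,0)=-1→.X./O.O/.X.; (1,1)=+1→.X./.OO/.X.*; (2,0)=-1→.X./..O/OX.; (2,2)=-1→.X./..O/.XO
ply 2, X at .X./.OO/.X. | (0,0)=-1→XX./.OO/.X.*; (0,2)=-1→.XX/.OO/.X.; (1,0)=-1→.X./XOO/.X.; (2,0)=-1→.X./.OO/XX.; (2,2)=-1→.X./.OO/.XX
ply 3, O at XX./.OO/.X. | (0,2)=+1→XXO/.OO/.X.*; (1,0)=+1→XX./OOO/.X.; (2,0)=+1→XX./.OO/OX.; (2,2)=+1→XX./.OO/.XO
ply 4, X at XXO/.OO/.X. | (1,0)=-1→XXO/XOO/.X.*; (2,0)=-1→XXO/.OO/XX.; (2,2)=-1→XXO/.OO/.XX
ply 5, O at XXO/XOO/.X. | (2,0)=+1→XXO/XOO/OX.*; (2,2)=-1→XXO/XOO/.XO
ply 6: XXO/XOO/OX. is terminal -1 (X); from .X./..O/.X. depth 6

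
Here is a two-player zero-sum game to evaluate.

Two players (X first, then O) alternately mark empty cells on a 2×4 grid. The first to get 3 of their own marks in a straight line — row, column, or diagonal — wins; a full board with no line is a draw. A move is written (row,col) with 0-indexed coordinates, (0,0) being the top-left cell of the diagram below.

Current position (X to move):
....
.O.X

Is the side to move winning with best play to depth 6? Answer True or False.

X winning at [..../.O.X]: False

p1 X@[..../.O.X]: (0,0)[X.../.O.X]+0* (0,1)[.X../.O.X]+0 (0,2)[..X./.O.X]+0 (0,3)[...X/.O.X]+0 (1,0)[..../XO.X]+0 (1,2)[..../.OXX]+0
p2 O@[X.../.O.X]: (0,1)[XO../.O.X]+0* (0,2)[X.O./.O.X]+0 (0,3)[X..O/.O.X]+0 (1,0)[X.../OO.X]+0 (1,2)[X.../.OOX]+0
p3 X@[XO../.O.X]: (0,2)[XOX./.O.X]+0* (0,3)[XO.X/.O.X]+0 (1,0)[XO../XO.X]+0 (1,2)[XO../.OXX]+0
p4 O@[XOX./.O.X]: (0,3)[XOXO/.O.X]+0* (1,0)[XOX./OO.X]+0 (1,2)[XOX./.OOX]+0
p5 X@[XOXO/.O.X]: (1,0)[XOXO/XO.X]+0* (1,2)[XOXO/.OXX]+0
p6 O@[XOXO/XO.X]: (1,2)[XOXO/XOOX]+0*
p7 X@[XOXO/XOOX] terminal +0; root [..../.O.X] d6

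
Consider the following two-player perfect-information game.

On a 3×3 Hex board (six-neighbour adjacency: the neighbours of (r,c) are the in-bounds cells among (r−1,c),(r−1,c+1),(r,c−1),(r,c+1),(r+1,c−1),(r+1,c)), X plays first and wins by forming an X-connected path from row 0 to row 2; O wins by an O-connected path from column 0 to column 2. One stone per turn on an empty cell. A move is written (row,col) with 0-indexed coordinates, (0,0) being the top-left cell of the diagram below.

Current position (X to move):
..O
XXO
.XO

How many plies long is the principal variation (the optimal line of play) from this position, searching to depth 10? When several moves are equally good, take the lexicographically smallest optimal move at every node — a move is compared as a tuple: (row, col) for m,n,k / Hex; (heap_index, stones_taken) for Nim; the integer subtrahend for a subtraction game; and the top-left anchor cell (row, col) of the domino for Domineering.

PV length from [..O/XXO/.XO]: 1 ply

ply 1, X at ..O/XXO/.XO | (0,0)=+1→X.O/XXO/.XO*; (0,1)=+1→.XO/XXO/.XO; (2,0)=+1→..O/XXO/XXO
ply 2: X.O/XXO/.XO is terminal -1 (O); from ..O/XXO/.XO depth 10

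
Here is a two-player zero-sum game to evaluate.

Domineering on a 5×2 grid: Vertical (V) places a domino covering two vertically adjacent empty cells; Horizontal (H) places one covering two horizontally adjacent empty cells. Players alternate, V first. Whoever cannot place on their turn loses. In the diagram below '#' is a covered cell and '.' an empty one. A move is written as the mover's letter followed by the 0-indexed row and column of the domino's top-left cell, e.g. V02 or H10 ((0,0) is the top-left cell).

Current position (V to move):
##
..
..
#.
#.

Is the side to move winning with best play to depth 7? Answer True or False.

V winning at [##/../../#./#.]: True

p1 V@[##/../../#./#.]: V10[##/#./#./#./#.]+1* V11[##/.#/.#/#./#.]+1 V21[##/../.#/##/#.]-1 V31[##/../../##/##]-1
p2 H@[##/#./#./#./#.] terminal -1; root [##/../../#./#.] d7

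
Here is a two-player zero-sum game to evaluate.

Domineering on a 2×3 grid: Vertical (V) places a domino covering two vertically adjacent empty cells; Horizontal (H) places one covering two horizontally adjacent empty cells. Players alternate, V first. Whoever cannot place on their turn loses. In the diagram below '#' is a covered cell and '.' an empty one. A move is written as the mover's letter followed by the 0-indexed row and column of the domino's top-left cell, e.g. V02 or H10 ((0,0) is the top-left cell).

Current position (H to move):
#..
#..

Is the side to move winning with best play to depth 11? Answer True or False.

p1 H@[#../#..]: H01[###/#..]+1* H11[#../###]+1
p2 V@[###/#..] terminal -1; root [#../#..] d11

H winning at [#../#..]: True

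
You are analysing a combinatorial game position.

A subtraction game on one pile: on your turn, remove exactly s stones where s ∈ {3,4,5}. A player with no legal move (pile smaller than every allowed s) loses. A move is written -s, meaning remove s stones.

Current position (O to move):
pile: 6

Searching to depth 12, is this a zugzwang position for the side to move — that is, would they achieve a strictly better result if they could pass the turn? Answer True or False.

ply 1, O at 6 | -3=-1→3; -4=+1→2*; -5=+1→1
ply 2: 2 is terminal -1 (X); from 6 depth 12
if O skipped the turn, X would face:
~ ply 1, X at 6 | -3=-1→3; -4=+1→2*; -5=+1→1
~ ply 2: 2 is terminal -1 (O); from 6 depth 12
compare (O): move=+1 vs pass=-1

zugzwang(6, O) = False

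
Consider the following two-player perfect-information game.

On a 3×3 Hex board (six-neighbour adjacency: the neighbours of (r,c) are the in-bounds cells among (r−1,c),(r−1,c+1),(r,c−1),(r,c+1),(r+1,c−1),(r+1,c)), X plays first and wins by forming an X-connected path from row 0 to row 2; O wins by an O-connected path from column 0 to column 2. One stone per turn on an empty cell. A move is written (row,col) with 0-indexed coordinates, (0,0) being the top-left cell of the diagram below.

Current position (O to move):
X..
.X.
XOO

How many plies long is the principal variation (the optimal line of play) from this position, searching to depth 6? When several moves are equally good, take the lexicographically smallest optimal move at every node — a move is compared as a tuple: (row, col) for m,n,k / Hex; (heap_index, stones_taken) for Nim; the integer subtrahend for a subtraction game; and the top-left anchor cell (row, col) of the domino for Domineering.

PV length from [X../.X./XOO]: 2 plies

p1 O@[X../.X./XOO]: (0,1)[XO./.X./XOO]-1* (0,2)[X.O/.X./XOO]-1 (1,0)[X../OX./XOO]-1 (1,2)[X../.XO/XOO]-1
p2 X@[XO./.X./XOO]: (0,2)[XOX/.X./XOO]+1* (1,0)[XO./XX./XOO]+1 (1,2)[XO./.XX/XOO]+1
p3 O@[XOX/.X./XOO] terminal -1; root [X../.X./XOO] d6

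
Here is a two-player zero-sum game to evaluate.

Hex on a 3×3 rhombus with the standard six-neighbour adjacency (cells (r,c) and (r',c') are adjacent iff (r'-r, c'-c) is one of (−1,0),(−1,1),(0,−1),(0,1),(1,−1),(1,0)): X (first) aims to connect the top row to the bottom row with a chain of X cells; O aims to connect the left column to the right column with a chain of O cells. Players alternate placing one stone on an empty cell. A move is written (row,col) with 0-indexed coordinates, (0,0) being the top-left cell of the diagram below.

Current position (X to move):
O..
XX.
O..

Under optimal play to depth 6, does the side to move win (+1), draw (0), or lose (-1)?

ply 1, X at O../XX./O.. | (0,1)=-1→OX./XX./O..; (0,2)=-1→O.X/XX./O..; (1,2)=+1→O../XXX/O..*; (2,1)=+1→O../XX./OX.; (2,2)=+1→O../XX./O.X
ply 2, O at O../XXX/O.. | (0,1)=-1→OO./XXX/O..*; (0,2)=-1→O.O/XXX/O..; (2,1)=-1→O../XXX/OO.; (2,2)=-1→O../XXX/O.O
ply 3, X at OO./XXX/O.. | (0,2)=+1→OOX/XXX/O..*; (2,1)=-1→OO./XXX/OX.; (2,2)=-1→OO./XXX/O.X
ply 4, O at OOX/XXX/O.. | (2,1)=-1→OOX/XXX/OO.*; (2,2)=-1→OOX/XXX/O.O
ply 5, X at OOX/XXX/OO. | (2,2)=+1→OOX/XXX/OOX*
ply 6: OOX/XXX/OOX is terminal -1 (O); from O../XX./O.. depth 6

value(O../XX./O.., X) = +1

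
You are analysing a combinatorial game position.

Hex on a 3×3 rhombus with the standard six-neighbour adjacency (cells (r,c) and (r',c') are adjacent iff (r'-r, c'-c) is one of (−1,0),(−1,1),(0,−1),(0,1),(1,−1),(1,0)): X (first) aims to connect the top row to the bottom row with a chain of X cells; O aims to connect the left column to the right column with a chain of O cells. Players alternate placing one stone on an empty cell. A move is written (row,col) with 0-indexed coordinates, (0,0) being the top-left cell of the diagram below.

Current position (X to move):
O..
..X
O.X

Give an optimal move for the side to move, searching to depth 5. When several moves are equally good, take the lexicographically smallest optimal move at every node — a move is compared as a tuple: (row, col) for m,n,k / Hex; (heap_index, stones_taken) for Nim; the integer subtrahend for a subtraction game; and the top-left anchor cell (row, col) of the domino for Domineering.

X's best at [O../..X/O.X]: (0,1)

p1 X@[O../..X/O.X]: (0,1)[OX./..X/O.X]+1* (0,2)[O.X/..X/O.X]+1 (1,0)[O../X.X/O.X]-1 (1,1)[O../.XX/O.X]+1 (2,1)[O../..X/OXX]-1
p2 O@[OX./..X/O.X]: (0,2)[OXO/..X/O.X]-1* (1,0)[OX./O.X/O.X]-1 (1,1)[OX./.OX/O.X]-1 (2,1)[OX./..X/OOX]-1
p3 X@[OXO/..X/O.X]: (1,0)[OXO/X.X/O.X]-1 (1,1)[OXO/.XX/O.X]+1* (2,1)[OXO/..X/OXX]-1
p4 O@[OXO/.XX/O.X] terminal -1; root [O../..X/O.X] d5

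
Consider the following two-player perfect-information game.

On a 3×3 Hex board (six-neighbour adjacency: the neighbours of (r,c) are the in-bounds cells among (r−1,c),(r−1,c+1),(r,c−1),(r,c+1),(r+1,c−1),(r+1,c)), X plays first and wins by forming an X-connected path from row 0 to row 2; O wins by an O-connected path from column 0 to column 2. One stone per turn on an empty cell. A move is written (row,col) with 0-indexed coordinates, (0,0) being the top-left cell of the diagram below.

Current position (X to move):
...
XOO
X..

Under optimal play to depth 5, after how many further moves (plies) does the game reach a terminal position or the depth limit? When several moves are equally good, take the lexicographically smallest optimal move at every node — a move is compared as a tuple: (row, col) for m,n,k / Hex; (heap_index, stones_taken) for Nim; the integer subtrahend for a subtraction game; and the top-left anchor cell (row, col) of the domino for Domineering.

PV length from [.../XOO/X..]: 1 ply

ply 1, X at .../XOO/X.. | (0,0)=+1→X../XOO/X..*; (0,1)=+1→.X./XOO/X..; (0,2)=+1→..X/XOO/X..; (2,1)=+1→.../XOO/XX.; (2,2)=+1→.../XOO/X.X
ply 2: X../XOO/X.. is terminal -1 (O); from .../XOO/X.. depth 5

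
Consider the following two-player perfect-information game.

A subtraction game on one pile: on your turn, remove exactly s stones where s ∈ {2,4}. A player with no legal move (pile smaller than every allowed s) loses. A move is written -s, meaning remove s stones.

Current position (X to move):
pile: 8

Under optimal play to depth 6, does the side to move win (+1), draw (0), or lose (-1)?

[8] X move#1: -2:+1/6*, -4:-1/4
[6] O move#2: -2:-1/4*, -4:-1/2
[4] X move#3: -2:-1/2, -4:+1/0*
[0] end (terminal -1, O#4); searched 8 to 6

value(8, X) = +1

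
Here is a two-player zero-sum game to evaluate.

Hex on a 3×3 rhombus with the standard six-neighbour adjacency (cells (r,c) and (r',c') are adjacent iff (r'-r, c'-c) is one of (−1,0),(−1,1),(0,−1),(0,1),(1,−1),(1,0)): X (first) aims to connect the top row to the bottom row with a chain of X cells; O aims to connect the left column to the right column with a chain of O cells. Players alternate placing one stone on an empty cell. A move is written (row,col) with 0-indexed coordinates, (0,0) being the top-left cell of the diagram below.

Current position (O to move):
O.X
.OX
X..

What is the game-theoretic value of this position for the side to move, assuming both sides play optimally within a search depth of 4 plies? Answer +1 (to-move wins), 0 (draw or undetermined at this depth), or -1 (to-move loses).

value(O.X/.OX/X.., O) = -1

[O.X/.OX/X..] O move#1: (0,1):-1/OOX/.OX/X..*, (1,0):-1/O.X/OOX/X.., (2,1):-1/O.X/.OX/XO., (2,2):-1/O.X/.OX/X.O
[OOX/.OX/X..] X move#2: (1,0):+1/OOX/XOX/X..*, (2,1):+1/OOX/.OX/XX., (2,2):+1/OOX/.OX/X.X
[OOX/XOX/X..] O move#3: (2,1):-1/OOX/XOX/XO.*, (2,2):-1/OOX/XOX/X.O
[OOX/XOX/XO.] X move#4: (2,2):+1/OOX/XOX/XOX*
[OOX/XOX/XOX] end (terminal -1, O#5); searched O.X/.OX/X.. to 4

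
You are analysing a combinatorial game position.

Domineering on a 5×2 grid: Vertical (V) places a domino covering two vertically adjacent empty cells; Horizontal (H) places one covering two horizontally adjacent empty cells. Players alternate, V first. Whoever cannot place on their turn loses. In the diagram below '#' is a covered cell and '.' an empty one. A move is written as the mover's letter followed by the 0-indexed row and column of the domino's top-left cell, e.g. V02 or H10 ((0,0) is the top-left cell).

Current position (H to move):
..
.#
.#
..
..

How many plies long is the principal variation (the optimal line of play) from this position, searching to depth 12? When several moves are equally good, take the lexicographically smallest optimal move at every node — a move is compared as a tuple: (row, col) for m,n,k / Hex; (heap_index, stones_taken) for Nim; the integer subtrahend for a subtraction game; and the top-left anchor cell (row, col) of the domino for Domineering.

ply 1, H at ../.#/.#/../.. | H00=-1→##/.#/.#/../..; H30=+1→../.#/.#/##/..*; H40=+1→../.#/.#/../##
ply 2, V at ../.#/.#/##/.. | V00=-1→#./##/.#/##/..*; V10=-1→../##/##/##/..
ply 3, H at #./##/.#/##/.. | H40=+1→#./##/.#/##/##*
ply 4: #./##/.#/##/## is terminal -1 (V); from ../.#/.#/../.. depth 12

PV length from [../.#/.#/../..]: 3 plies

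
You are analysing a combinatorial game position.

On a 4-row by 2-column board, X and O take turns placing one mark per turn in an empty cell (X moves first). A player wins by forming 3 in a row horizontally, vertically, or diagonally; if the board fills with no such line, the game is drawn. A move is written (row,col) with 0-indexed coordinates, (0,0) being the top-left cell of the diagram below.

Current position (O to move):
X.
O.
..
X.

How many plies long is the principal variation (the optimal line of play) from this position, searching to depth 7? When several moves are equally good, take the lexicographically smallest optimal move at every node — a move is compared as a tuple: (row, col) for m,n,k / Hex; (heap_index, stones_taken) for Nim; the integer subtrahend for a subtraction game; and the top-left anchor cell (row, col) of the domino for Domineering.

PV length from [X./O./../X.]: 5 plies

[X./O./../X.] O move#1: (0,1):+0/XO/O./../X.*, (1,1):+0/X./OO/../X., (2,0):+0/X./O./O./X., (2,1):+0/X./O./.O/X., (3,1):+0/X./O./../XO
[XO/O./../X.] X move#2: (1,1):+0/XO/OX/../X.*, (2,0):+0/XO/O./X./X., (2,1):+0/XO/O./.X/X., (3,1):+0/XO/O./../XX
[XO/OX/../X.] O move#3: (2,0):+0/XO/OX/O./X.*, (2,1):+0/XO/OX/.O/X., (3,1):+0/XO/OX/../XO
[XO/OX/O./X.] X move#4: (2,1):+0/XO/OX/OX/X.*, (3,1):+0/XO/OX/O./XX
[XO/OX/OX/X.] O move#5: (3,1):+0/XO/OX/OX/XO*
[XO/OX/OX/XO] end (terminal +0, X#6); searched X./O./../X. to 7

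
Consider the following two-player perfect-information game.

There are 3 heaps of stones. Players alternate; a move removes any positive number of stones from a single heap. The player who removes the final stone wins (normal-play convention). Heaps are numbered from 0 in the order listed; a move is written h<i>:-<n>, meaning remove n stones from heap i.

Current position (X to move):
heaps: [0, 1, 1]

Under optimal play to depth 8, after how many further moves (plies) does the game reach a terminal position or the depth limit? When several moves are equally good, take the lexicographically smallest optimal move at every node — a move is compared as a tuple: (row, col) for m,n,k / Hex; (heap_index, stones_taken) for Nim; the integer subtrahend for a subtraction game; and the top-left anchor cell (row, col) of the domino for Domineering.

[(0,1,1)] X move#1: h1:-1:-1/(0,0,1)*, h2:-1:-1/(0,1,0)
[(0,0,1)] O move#2: h2:-1:+1/(0,0,0)*
[(0,0,0)] end (terminal -1, X#3); searched (0,1,1) to 8

PV length from [(0,1,1)]: 2 plies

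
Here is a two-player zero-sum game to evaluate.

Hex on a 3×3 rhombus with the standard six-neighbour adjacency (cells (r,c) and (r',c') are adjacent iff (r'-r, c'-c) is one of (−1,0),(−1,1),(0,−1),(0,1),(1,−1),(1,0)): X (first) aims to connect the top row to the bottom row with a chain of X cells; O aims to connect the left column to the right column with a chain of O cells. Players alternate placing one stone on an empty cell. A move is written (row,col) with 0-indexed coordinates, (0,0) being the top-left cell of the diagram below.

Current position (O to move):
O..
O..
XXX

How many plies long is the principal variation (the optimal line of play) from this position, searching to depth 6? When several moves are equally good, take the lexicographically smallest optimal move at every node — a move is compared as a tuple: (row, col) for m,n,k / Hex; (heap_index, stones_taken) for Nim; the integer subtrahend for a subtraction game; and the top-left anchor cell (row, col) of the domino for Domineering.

p1 O@[O../O../XXX]: (0,1)[OO./O../XXX]-1 (0,2)[O.O/O../XXX]+1* (1,1)[O../OO./XXX]+1 (1,2)[O../O.O/XXX]-1
p2 X@[O.O/O../XXX]: (0,1)[OXO/O../XXX]-1* (1,1)[O.O/OX./XXX]-1 (1,2)[O.O/O.X/XXX]-1
p3 O@[OXO/O../XXX]: (1,1)[OXO/OO./XXX]+1* (1,2)[OXO/O.O/XXX]-1
p4 X@[OXO/OO./XXX] terminal -1; root [O../O../XXX] d6

PV length from [O../O../XXX]: 3 plies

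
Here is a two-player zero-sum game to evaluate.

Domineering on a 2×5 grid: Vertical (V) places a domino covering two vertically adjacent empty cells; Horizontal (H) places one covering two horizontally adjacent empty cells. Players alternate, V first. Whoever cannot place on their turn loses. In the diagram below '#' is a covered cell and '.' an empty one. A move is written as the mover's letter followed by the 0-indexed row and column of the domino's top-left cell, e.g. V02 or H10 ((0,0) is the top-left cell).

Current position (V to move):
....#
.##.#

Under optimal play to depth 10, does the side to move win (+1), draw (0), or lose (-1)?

p1 V@[....#/.##.#]: V00[#...#/###.#]-1* V03[...##/.####]-1
p2 H@[#...#/###.#]: H01[###.#/###.#]-1 H02[#.###/###.#]+1*
p3 V@[#.###/###.#] terminal -1; root [....#/.##.#] d10

value(....#/.##.#, V) = -1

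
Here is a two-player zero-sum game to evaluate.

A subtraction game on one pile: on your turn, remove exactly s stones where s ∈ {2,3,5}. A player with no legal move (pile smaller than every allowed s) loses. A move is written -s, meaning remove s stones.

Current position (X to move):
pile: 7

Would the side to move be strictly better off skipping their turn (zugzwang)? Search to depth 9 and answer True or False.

zugzwang(7, X) = True

p1 X@[7]: -2[5]-1* -3[4]-1 -5[2]-1
p2 O@[5]: -2[3]-1 -3[2]-1 -5[0]+1*
p3 X@[0] terminal -1; root [7] d9
suppose X passes — search the same position with O to move:
pass> p1 O@[7]: -2[5]-1* -3[4]-1 -5[2]-1
pass> p2 X@[5]: -2[3]-1 -3[2]-1 -5[0]+1*
pass> p3 O@[0] terminal -1; root [7] d9
for X: play -1, pass +1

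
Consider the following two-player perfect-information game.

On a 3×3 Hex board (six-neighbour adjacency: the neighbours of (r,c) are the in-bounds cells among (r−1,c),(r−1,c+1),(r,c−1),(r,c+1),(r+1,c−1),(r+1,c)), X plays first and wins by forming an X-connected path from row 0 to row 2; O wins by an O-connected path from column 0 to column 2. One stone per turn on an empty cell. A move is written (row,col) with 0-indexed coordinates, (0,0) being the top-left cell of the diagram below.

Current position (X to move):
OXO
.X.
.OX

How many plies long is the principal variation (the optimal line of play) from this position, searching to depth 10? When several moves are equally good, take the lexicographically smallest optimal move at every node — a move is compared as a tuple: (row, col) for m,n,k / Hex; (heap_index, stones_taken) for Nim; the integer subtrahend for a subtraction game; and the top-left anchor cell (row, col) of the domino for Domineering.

PV length from [OXO/.X./.OX]: 3 plies

ply 1, X at OXO/.X./.OX | (1,0)=+1→OXO/XX./.OX*; (1,2)=+1→OXO/.XX/.OX; (2,0)=+1→OXO/.X./XOX
ply 2, O at OXO/XX./.OX | (1,2)=-1→OXO/XXO/.OX*; (2,0)=-1→OXO/XX./OOX
ply 3, X at OXO/XXO/.OX | (2,0)=+1→OXO/XXO/XOX*
ply 4: OXO/XXO/XOX is terminal -1 (O); from OXO/.X./.OX depth 10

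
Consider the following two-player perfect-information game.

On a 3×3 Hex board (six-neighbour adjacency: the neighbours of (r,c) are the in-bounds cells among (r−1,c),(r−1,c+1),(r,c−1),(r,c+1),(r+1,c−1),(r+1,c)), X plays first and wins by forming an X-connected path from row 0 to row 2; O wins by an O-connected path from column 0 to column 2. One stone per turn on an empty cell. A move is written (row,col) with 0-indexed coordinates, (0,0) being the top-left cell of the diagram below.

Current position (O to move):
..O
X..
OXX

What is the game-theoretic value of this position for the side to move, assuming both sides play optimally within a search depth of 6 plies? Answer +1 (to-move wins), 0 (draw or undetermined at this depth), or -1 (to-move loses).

value(..O/X../OXX, O) = +1

p1 O@[..O/X../OXX]: (0,0)[O.O/X../OXX]+1* (0,1)[.OO/X../OXX]+1 (1,1)[..O/XO./OXX]+1 (1,2)[..O/X.O/OXX]-1
p2 X@[O.O/X../OXX]: (0,1)[OXO/X../OXX]-1* (1,1)[O.O/XX./OXX]-1 (1,2)[O.O/X.X/OXX]-1
p3 O@[OXO/X../OXX]: (1,1)[OXO/XO./OXX]+1* (1,2)[OXO/X.O/OXX]-1
p4 X@[OXO/XO./OXX] terminal -1; root [..O/X../OXX] d6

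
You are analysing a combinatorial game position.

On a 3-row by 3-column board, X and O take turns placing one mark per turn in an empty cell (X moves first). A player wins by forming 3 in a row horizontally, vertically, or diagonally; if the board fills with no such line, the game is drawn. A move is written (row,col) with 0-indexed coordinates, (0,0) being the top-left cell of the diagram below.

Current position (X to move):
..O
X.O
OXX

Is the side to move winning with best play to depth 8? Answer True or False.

ply 1, X at ..O/X.O/OXX | (0,0)=-1→X.O/X.O/OXX; (0,1)=-1→.XO/X.O/OXX; (1,1)=+1→..O/XXO/OXX*
ply 2, O at ..O/XXO/OXX | (0,0)=-1→O.O/XXO/OXX*; (0,1)=-1→.OO/XXO/OXX
ply 3, X at O.O/XXO/OXX | (0,1)=+1→OXO/XXO/OXX*
ply 4: OXO/XXO/OXX is terminal -1 (O); from ..O/X.O/OXX depth 8

X winning at [..O/X.O/OXX]: True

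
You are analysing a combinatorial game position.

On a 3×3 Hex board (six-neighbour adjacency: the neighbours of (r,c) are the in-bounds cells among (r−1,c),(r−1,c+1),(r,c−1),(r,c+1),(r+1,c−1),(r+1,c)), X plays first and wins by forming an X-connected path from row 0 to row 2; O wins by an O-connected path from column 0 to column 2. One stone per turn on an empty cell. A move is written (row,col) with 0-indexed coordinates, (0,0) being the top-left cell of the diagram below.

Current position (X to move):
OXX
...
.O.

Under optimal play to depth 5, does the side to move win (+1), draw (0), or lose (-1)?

value(OXX/.../.O., X) = +1

ply 1, X at OXX/.../.O. | (1,0)=-1→OXX/X../.O.; (1,1)=-1→OXX/.X./.O.; (1,2)=+1→OXX/..X/.O.*; (2,0)=+1→OXX/.../XO.; (2,2)=+1→OXX/.../.OX
ply 2, O at OXX/..X/.O. | (1,0)=-1→OXX/O.X/.O.*; (1,1)=-1→OXX/.OX/.O.; (2,0)=-1→OXX/..X/OO.; (2,2)=-1→OXX/..X/.OO
ply 3, X at OXX/O.X/.O. | (1,1)=+1→OXX/OXX/.O.*; (2,0)=+1→OXX/O.X/XO.; (2,2)=+1→OXX/O.X/.OX
ply 4, O at OXX/OXX/.O. | (2,0)=-1→OXX/OXX/OO.*; (2,2)=-1→OXX/OXX/.OO
ply 5, X at OXX/OXX/OO. | (2,2)=+1→OXX/OXX/OOX*
ply 6: OXX/OXX/OOX is terminal -1 (O); from OXX/.../.O. depth 5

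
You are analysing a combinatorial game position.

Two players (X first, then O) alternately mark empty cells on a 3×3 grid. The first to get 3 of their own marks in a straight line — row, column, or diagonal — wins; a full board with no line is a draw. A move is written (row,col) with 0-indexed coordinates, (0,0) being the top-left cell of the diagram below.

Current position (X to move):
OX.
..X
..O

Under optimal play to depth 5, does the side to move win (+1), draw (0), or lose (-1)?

value(OX./..X/..O, X) = +1

ply 1, X at OX./..X/..O | (0,2)=-1→OXX/..X/..O; (1,0)=-1→OX./X.X/..O; (1,1)=+1→OX./.XX/..O*; (2,0)=-1→OX./..X/X.O; (2,1)=-1→OX./..X/.XO
ply 2, O at OX./.XX/..O | (0,2)=-1→OXO/.XX/..O*; (1,0)=-1→OX./OXX/..O; (2,0)=-1→OX./.XX/O.O; (2,1)=-1→OX./.XX/.OO
ply 3, X at OXO/.XX/..O | (1,0)=+1→OXO/XXX/..O*; (2,0)=+1→OXO/.XX/X.O; (2,1)=+1→OXO/.XX/.XO
ply 4: OXO/XXX/..O is terminal -1 (O); from OX./..X/..O depth 5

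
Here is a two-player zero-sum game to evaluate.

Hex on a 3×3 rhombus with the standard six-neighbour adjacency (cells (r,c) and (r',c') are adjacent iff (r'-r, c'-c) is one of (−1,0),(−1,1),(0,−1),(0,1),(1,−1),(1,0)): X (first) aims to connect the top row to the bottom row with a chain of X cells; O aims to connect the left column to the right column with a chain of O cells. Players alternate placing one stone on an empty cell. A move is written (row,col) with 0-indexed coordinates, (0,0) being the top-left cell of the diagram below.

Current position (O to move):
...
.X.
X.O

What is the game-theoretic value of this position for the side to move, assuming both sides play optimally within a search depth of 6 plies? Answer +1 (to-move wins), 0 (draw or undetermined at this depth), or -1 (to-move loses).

value(.../.X./X.O, O) = -1

p1 O@[.../.X./X.O]: (0,0)[O../.X./X.O]-1* (0,1)[.O./.X./X.O]-1 (0,2)[..O/.X./X.O]-1 (1,0)[.../OX./X.O]-1 (1,2)[.../.XO/X.O]-1 (2,1)[.../.X./XOO]-1
p2 X@[O../.X./X.O]: (0,1)[OX./.X./X.O]+1* (0,2)[O.X/.X./X.O]+1 (1,0)[O../XX./X.O]+1 (1,2)[O../.XX/X.O]+1 (2,1)[O../.X./XXO]+1
p3 O@[OX./.X./X.O] terminal -1; root [.../.X./X.O] d6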